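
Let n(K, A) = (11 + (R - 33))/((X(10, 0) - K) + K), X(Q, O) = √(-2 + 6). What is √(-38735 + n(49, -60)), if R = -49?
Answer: I*√155082/2 ≈ 196.9*I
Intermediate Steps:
X(Q, O) = 2 (X(Q, O) = √4 = 2)
n(K, A) = -71/2 (n(K, A) = (11 + (-49 - 33))/((2 - K) + K) = (11 - 82)/2 = -71*½ = -71/2)
√(-38735 + n(49, -60)) = √(-38735 - 71/2) = √(-77541/2) = I*√155082/2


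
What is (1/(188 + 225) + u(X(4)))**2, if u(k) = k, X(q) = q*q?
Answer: 43678881/170569 ≈ 256.08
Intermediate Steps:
X(q) = q**2
(1/(188 + 225) + u(X(4)))**2 = (1/(188 + 225) + 4**2)**2 = (1/413 + 16)**2 = (6609/413)**2 = 43678881/170569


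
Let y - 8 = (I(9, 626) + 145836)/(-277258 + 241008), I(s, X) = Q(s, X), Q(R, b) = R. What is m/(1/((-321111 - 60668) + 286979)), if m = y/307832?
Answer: -6832947/5579455 ≈ -1.2247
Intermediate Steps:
I(s, X) = s
y = 28831/7250 (y = 8 + (9 + 145836)/(-277258 + 241008) = 8 + 145845/(-36250) = 8 + 145845*(-1/36250) = 8 - 29169/7250 = 28831/7250 ≈ 3.9767)
m = 28831/2231782000 (m = (28831/7250)/307832 = (28831/7250)*(1/307832) = 28831/2231782000 ≈ 1.2918e-5)
m/(1/((-321111 - 60668) + 286979)) = 28831/(2231782000*(1/((-321111 - 60668) + 286979))) = 28831/(2231782000*(1/(-381779 + 286979))) = 28831/(2231782000*(1/(-94800))) = 28831/(2231782000*(-1/94800)) = (28831/2231782000)*(-94800) = -6832947/5579455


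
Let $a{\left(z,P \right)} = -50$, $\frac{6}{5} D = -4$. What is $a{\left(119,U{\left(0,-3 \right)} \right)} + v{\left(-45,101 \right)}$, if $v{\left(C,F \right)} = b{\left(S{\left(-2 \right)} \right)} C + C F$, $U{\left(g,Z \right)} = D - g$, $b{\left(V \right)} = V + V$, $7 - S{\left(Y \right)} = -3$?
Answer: $-5495$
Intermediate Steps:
$D = - \frac{10}{3}$ ($D = \frac{5}{6} \left(-4\right) = - \frac{10}{3} \approx -3.3333$)
$S{\left(Y \right)} = 10$ ($S{\left(Y \right)} = 7 - -3 = 7 + 3 = 10$)
$b{\left(V \right)} = 2 V$
$U{\left(g,Z \right)} = - \frac{10}{3} - g$
$v{\left(C,F \right)} = 20 C + C F$ ($v{\left(C,F \right)} = 2 \cdot 10 C + C F = 20 C + C F$)
$a{\left(119,U{\left(0,-3 \right)} \right)} + v{\left(-45,101 \right)} = -50 - 45 \left(20 + 101\right) = -50 - 5445 = -5495$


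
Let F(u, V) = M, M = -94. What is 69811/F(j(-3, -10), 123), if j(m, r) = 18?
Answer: -69811/94 ≈ -742.67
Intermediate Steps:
F(u, V) = -94
69811/F(j(-3, -10), 123) = 69811/(-94) = 69811*(-1/94) = -69811/94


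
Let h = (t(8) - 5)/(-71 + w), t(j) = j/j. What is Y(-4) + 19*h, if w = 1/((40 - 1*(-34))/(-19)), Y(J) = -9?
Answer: -41833/5273 ≈ -7.9334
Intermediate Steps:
t(j) = 1
w = -19/74 (w = 1/((40 + 34)*(-1/19)) = 1/(74*(-1/19)) = 1/(-74/19) = -19/74 ≈ -0.25676)
h = 296/5273 (h = (1 - 5)/(-71 - 19/74) = -4/(-5273/74) = -4*(-74/5273) = 296/5273 ≈ 0.056135)
Y(-4) + 19*h = -9 + 19*(296/5273) = -9 + 5624/5273 = -41833/5273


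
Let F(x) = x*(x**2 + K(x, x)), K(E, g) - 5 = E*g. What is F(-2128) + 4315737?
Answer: -19268497207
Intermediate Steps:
K(E, g) = 5 + E*g
F(x) = x*(5 + 2*x**2) (F(x) = x*(x**2 + (5 + x*x)) = x*(x**2 + (5 + x**2)) = x*(5 + 2*x**2))
F(-2128) + 4315737 = -2128*(5 + 2*(-2128)**2) + 4315737 = -2128*(5 + 2*4528384) + 4315737 = -2128*(5 + 9056768) + 4315737 = -2128*9056773 + 4315737 = -19272812944 + 4315737 = -19268497207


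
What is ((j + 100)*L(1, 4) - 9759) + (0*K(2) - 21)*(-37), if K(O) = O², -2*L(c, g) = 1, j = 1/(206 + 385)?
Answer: -10675825/1182 ≈ -9032.0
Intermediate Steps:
j = 1/591 ≈ 0.0016920
L(c, g) = -½ (L(c, g) = -½*1 = -½)
((j + 100)*L(1, 4) - 9759) + (0*K(2) - 21)*(-37) = ((1/591 + 100)*(-½) - 9759) + (0*2² - 21)*(-37) = ((59101/591)*(-½) - 9759) + (0*4 - 21)*(-37) = (-59101/1182 - 9759) + (0 - 21)*(-37) = -11594239/1182 - 21*(-37) = -11594239/1182 + 777 = -10675825/1182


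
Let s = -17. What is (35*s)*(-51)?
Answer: 30345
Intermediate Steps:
(35*s)*(-51) = (35*(-17))*(-51) = -595*(-51) = 30345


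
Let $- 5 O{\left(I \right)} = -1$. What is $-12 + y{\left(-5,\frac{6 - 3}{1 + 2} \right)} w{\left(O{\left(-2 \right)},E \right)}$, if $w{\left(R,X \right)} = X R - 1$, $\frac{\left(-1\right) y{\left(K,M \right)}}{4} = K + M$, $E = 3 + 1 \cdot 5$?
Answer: $- \frac{12}{5} \approx -2.4$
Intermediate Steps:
$O{\left(I \right)} = \frac{1}{5}$ ($O{\left(I \right)} = \left(- \frac{1}{5}\right) \left(-1\right) = \frac{1}{5}$)
$E = 8$ ($E = 3 + 5 = 8$)
$y{\left(K,M \right)} = - 4 K - 4 M$ ($y{\left(K,M \right)} = - 4 \left(K + M\right) = - 4 K - 4 M$)
$w{\left(R,X \right)} = -1 + R X$ ($w{\left(R,X \right)} = R X - 1 = -1 + R X$)
$-12 + y{\left(-5,\frac{6 - 3}{1 + 2} \right)} w{\left(O{\left(-2 \right)},E \right)} = -12 + \left(\left(-4\right) \left(-5\right) - 4 \frac{6 - 3}{1 + 2}\right) \left(-1 + \frac{1}{5} \cdot 8\right) = -12 + \left(20 - 4 \cdot \frac{3}{3}\right) \left(-1 + \frac{8}{5}\right) = -12 + \left(20 - 4 \cdot 3 \cdot \frac{1}{3}\right) \frac{3}{5} = -12 + \left(20 - 4\right) \frac{3}{5} = -12 + 16 \cdot \frac{3}{5} = -12 + \frac{48}{5} = - \frac{12}{5}$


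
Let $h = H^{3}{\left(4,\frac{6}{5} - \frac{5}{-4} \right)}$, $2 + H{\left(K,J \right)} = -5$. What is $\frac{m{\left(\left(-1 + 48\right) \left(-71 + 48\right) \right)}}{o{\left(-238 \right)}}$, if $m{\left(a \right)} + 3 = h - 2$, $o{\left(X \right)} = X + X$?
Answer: $\frac{87}{119} \approx 0.73109$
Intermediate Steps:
$o{\left(X \right)} = 2 X$
$H{\left(K,J \right)} = -7$ ($H{\left(K,J \right)} = -2 - 5 = -7$)
$h = -343$ ($h = \left(-7\right)^{3} = -343$)
$m{\left(a \right)} = -348$ ($m{\left(a \right)} = -3 - 345 = -348$)
$\frac{m{\left(\left(-1 + 48\right) \left(-71 + 48\right) \right)}}{o{\left(-238 \right)}} = - \frac{348}{2 \left(-238\right)} = - \frac{348}{-476} = \left(-348\right) \left(- \frac{1}{476}\right) = \frac{87}{119}$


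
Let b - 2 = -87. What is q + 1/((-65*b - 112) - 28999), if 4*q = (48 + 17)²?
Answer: 49825423/47172 ≈ 1056.3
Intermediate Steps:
b = -85 (b = 2 - 87 = -85)
q = 4225/4 (q = (48 + 17)²/4 = (¼)*65² = (¼)*4225 = 4225/4 ≈ 1056.3)
q + 1/((-65*b - 112) - 28999) = 4225/4 + 1/((-65*(-85) - 112) - 28999) = 4225/4 + 1/((5525 - 112) - 28999) = 4225/4 + 1/(5413 - 28999) = 4225/4 + 1/(-23586) = 4225/4 - 1/23586 = 49825423/47172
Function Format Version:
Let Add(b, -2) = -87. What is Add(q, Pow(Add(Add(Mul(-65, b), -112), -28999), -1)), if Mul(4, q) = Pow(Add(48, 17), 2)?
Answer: Rational(49825423, 47172) ≈ 1056.3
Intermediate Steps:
b = -85 (b = Add(2, -87) = -85)
q = Rational(4225, 4) (q = Mul(Rational(1, 4), Pow(Add(48, 17), 2)) = Mul(Rational(1, 4), Pow(65, 2)) = Mul(Rational(1, 4), 4225) = Rational(4225, 4) ≈ 1056.3)
Add(q, Pow(Add(Add(Mul(-65, b), -112), -28999), -1)) = Add(Rational(4225, 4), Pow(Add(Add(Mul(-65, -85), -112), -28999), -1)) = Add(Rational(4225, 4), Pow(Add(Add(5525, -112), -28999), -1)) = Add(Rational(4225, 4), Pow(Add(5413, -28999), -1)) = Add(Rational(4225, 4), Pow(-23586, -1)) = Add(Rational(4225, 4), Rational(-1, 23586)) = Rational(49825423, 47172)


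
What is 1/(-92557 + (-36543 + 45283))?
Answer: -1/83817 ≈ -1.1931e-5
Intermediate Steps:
1/(-92557 + (-36543 + 45283)) = 1/(-92557 + 8740) = 1/(-83817) = -1/83817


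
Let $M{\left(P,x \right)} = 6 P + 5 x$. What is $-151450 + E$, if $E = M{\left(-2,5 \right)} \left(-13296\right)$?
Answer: $-324298$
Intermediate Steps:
$M{\left(P,x \right)} = 5 x + 6 P$
$E = -172848$ ($E = \left(5 \cdot 5 + 6 \left(-2\right)\right) \left(-13296\right) = \left(25 - 12\right) \left(-13296\right) = 13 \left(-13296\right) = -172848$)
$-151450 + E = -151450 - 172848 = -324298$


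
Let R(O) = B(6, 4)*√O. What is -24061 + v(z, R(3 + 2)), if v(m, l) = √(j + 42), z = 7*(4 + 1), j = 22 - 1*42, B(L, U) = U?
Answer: -24061 + √22 ≈ -24056.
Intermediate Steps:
j = -20 (j = 22 - 42 = -20)
z = 35 (z = 7*5 = 35)
R(O) = 4*√O
v(m, l) = √22 (v(m, l) = √(-20 + 42) = √22)
-24061 + v(z, R(3 + 2)) = -24061 + √22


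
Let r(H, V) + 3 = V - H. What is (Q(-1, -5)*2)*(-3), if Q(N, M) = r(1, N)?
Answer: 30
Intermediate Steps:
r(H, V) = -3 + V - H (r(H, V) = -3 + (V - H) = -3 + V - H)
Q(N, M) = -4 + N (Q(N, M) = -3 + N - 1*1 = -3 + N - 1 = -4 + N)
(Q(-1, -5)*2)*(-3) = ((-4 - 1)*2)*(-3) = -5*2*(-3) = -10*(-3) = 30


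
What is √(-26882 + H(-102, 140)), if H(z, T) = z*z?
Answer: I*√16478 ≈ 128.37*I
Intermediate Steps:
H(z, T) = z²
√(-26882 + H(-102, 140)) = √(-26882 + (-102)²) = √(-26882 + 10404) = √(-16478) = I*√16478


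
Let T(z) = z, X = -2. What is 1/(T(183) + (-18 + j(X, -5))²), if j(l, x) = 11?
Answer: 1/232 ≈ 0.0043103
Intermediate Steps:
1/(T(183) + (-18 + j(X, -5))²) = 1/(183 + (-18 + 11)²) = 1/(183 + (-7)²) = 1/(183 + 49) = 1/232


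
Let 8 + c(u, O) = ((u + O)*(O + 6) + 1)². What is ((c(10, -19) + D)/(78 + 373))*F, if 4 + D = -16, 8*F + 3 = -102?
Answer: -182385/451 ≈ -404.40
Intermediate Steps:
F = -105/8 (F = -3/8 + (⅛)*(-102) = -3/8 - 51/4 = -105/8 ≈ -13.125)
D = -20 (D = -4 - 16 = -20)
c(u, O) = -8 + (1 + (6 + O)*(O + u))² (c(u, O) = -8 + ((u + O)*(O + 6) + 1)² = -8 + ((O + u)*(6 + O) + 1)² = -8 + ((6 + O)*(O + u) + 1)² = -8 + (1 + (6 + O)*(O + u))²)
((c(10, -19) + D)/(78 + 373))*F = (((-8 + (1 + (-19)² + 6*(-19) + 6*10 - 19*10)²) - 20)/(78 + 373))*(-105/8) = (((-8 + (1 + 361 - 114 + 60 - 190)²) - 20)/451)*(-105/8) = (((-8 + 118²) - 20)*(1/451))*(-105/8) = (((-8 + 13924) - 20)*(1/451))*(-105/8) = ((13916 - 20)*(1/451))*(-105/8) = (13896*(1/451))*(-105/8) = (13896/451)*(-105/8) = -182385/451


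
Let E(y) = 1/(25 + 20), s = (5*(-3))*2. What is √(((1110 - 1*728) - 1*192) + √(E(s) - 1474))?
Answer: √(42750 + 15*I*√331645)/15 ≈ 13.854 + 1.3857*I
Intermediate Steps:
s = -30 (s = -15*2 = -30)
E(y) = 1/45
√(((1110 - 1*728) - 1*192) + √(E(s) - 1474)) = √(((1110 - 1*728) - 1*192) + √(1/45 - 1474)) = √(((1110 - 728) - 192) + √(-66329/45)) = √((382 - 192) + I*√331645/15) = √(190 + I*√331645/15)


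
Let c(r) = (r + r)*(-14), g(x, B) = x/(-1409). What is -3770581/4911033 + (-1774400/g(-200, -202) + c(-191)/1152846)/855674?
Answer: -6207833896055010742/403711610268444561 ≈ -15.377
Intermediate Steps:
g(x, B) = -x/1409 (g(x, B) = x*(-1/1409) = -x/1409)
c(r) = -28*r (c(r) = (2*r)*(-14) = -28*r)
-3770581/4911033 + (-1774400/g(-200, -202) + c(-191)/1152846)/855674 = -3770581/4911033 + (-1774400/((-1/1409*(-200))) - 28*(-191)/1152846)/855674 = -3770581*1/4911033 + (-1774400/200/1409 + 5348*(1/1152846))*(1/855674) = -3770581/4911033 + (-1774400*1409/200 + 2674/576423)*(1/855674) = -3770581/4911033 + (-12500648 + 2674/576423)*(1/855674) = -3770581/4911033 - 7205661019430/576423*1/855674 = -3770581/4911033 - 3602830509715/246615087051 = -6207833896055010742/403711610268444561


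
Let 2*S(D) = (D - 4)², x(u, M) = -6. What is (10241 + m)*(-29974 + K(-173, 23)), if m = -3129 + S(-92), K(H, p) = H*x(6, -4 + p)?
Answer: -339129920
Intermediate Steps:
S(D) = (-4 + D)²/2 (S(D) = (D - 4)²/2 = (-4 + D)²/2)
K(H, p) = -6*H (K(H, p) = H*(-6) = -6*H)
m = 1479 (m = -3129 + (-4 - 92)²/2 = -3129 + (½)*(-96)² = -3129 + (½)*9216 = -3129 + 4608 = 1479)
(10241 + m)*(-29974 + K(-173, 23)) = (10241 + 1479)*(-29974 - 6*(-173)) = 11720*(-29974 + 1038) = 11720*(-28936) = -339129920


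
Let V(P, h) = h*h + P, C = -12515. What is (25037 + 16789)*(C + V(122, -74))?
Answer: -289310442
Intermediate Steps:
V(P, h) = P + h² (V(P, h) = h² + P = P + h²)
(25037 + 16789)*(C + V(122, -74)) = (25037 + 16789)*(-12515 + (122 + (-74)²)) = 41826*(-12515 + (122 + 5476)) = 41826*(-12515 + 5598) = 41826*(-6917) = -289310442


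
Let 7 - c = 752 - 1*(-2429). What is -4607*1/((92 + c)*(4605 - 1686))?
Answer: 4607/8996358 ≈ 0.00051210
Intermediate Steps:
c = -3174 (c = 7 - (752 - 1*(-2429)) = 7 - (752 + 2429) = 7 - 1*3181 = 7 - 3181 = -3174)
-4607*1/((92 + c)*(4605 - 1686)) = -4607*1/((92 - 3174)*(4605 - 1686)) = -4607/((-3082*2919)) = -4607/(-8996358) = -4607*(-1/8996358) = 4607/8996358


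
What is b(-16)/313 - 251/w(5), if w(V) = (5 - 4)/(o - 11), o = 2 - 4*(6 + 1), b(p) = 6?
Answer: 2906837/313 ≈ 9287.0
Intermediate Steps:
o = -26 (o = 2 - 4*7 = 2 - 28 = -26)
w(V) = -1/37 (w(V) = (5 - 4)/(-26 - 11) = 1/(-37) = 1*(-1/37) = -1/37)
b(-16)/313 - 251/w(5) = 6/313 - 251/(-1/37) = 6*(1/313) - 251*(-37) = 6/313 + 9287 = 2906837/313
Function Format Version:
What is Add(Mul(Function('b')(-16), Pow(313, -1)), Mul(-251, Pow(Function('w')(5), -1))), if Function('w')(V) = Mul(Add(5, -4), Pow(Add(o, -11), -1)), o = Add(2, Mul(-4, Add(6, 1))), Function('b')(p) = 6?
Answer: Rational(2906837, 313) ≈ 9287.0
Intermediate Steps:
o = -26 (o = Add(2, Mul(-4, 7)) = Add(2, -28) = -26)
Function('w')(V) = Rational(-1, 37) (Function('w')(V) = Mul(Add(5, -4), Pow(Add(-26, -11), -1)) = Mul(1, Pow(-37, -1)) = Mul(1, Rational(-1, 37)) = Rational(-1, 37))
Add(Mul(Function('b')(-16), Pow(313, -1)), Mul(-251, Pow(Function('w')(5), -1))) = Add(Mul(6, Pow(313, -1)), Mul(-251, Pow(Rational(-1, 37), -1))) = Add(Mul(6, Rational(1, 313)), Mul(-251, -37)) = Add(Rational(6, 313), 9287) = Rational(2906837, 313)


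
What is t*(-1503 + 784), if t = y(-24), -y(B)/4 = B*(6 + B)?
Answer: 1242432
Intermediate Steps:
y(B) = -4*B*(6 + B)
t = -1728 (t = -4*(-24)*(6 - 24) = -4*(-24)*(-18) = -1728)
t*(-1503 + 784) = -1728*(-1503 + 784) = -1728*(-719) = 1242432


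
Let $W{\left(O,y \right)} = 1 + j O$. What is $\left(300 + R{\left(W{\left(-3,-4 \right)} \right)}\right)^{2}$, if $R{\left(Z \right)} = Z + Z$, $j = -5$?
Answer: $110224$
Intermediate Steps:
$W{\left(O,y \right)} = 1 - 5 O$
$R{\left(Z \right)} = 2 Z$
$\left(300 + R{\left(W{\left(-3,-4 \right)} \right)}\right)^{2} = \left(300 + 2 \left(1 - -15\right)\right)^{2} = \left(300 + 2 \left(1 + 15\right)\right)^{2} = \left(300 + 2 \cdot 16\right)^{2} = \left(300 + 32\right)^{2} = 332^{2} = 110224$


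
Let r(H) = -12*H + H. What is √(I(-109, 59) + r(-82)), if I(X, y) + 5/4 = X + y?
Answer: √3403/2 ≈ 29.168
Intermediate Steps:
I(X, y) = -5/4 + X + y (I(X, y) = -5/4 + (X + y) = -5/4 + X + y)
r(H) = -11*H
√(I(-109, 59) + r(-82)) = √((-5/4 - 109 + 59) - 11*(-82)) = √(-205/4 + 902) = √(3403/4) = √3403/2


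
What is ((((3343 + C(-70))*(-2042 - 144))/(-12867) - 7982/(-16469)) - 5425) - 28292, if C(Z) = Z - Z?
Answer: -7024400778035/211906623 ≈ -33149.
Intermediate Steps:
C(Z) = 0
((((3343 + C(-70))*(-2042 - 144))/(-12867) - 7982/(-16469)) - 5425) - 28292 = ((((3343 + 0)*(-2042 - 144))/(-12867) - 7982/(-16469)) - 5425) - 28292 = (((3343*(-2186))*(-1/12867) - 7982*(-1/16469)) - 5425) - 28292 = ((-7307798*(-1/12867) + 7982/16469) - 5425) - 28292 = ((7307798/12867 + 7982/16469) - 5425) - 28292 = (120454829656/211906623 - 5425) - 28292 = -1029138600119/211906623 - 28292 = -7024400778035/211906623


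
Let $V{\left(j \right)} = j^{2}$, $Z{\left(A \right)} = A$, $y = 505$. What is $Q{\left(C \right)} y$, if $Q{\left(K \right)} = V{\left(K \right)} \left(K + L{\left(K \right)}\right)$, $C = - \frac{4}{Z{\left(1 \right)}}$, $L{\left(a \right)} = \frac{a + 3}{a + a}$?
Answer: $-31310$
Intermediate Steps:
$L{\left(a \right)} = \frac{3 + a}{2 a}$
$C = -4$ ($C = - \frac{4}{1} = \left(-4\right) 1 = -4$)
$Q{\left(K \right)} = K^{2} \left(K + \frac{3 + K}{2 K}\right)$
$Q{\left(C \right)} y = \frac{1}{2} \left(-4\right) \left(3 - 4 + 2 \left(-4\right)^{2}\right) 505 = \frac{1}{2} \left(-4\right) \left(3 - 4 + 2 \cdot 16\right) 505 = \frac{1}{2} \left(-4\right) \left(3 - 4 + 32\right) 505 = \frac{1}{2} \left(-4\right) 31 \cdot 505 = \left(-62\right) 505 = -31310$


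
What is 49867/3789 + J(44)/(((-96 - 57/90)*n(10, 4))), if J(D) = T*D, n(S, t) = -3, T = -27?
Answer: 99551113/10984311 ≈ 9.0630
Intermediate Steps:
J(D) = -27*D
49867/3789 + J(44)/(((-96 - 57/90)*n(10, 4))) = 49867/3789 + (-27*44)/(((-96 - 57/90)*(-3))) = 49867*(1/3789) - 1188*(-1/(3*(-96 - 57*1/90))) = 49867/3789 - 1188*(-1/(3*(-96 - 19/30))) = 49867/3789 - 1188/((-2899/30*(-3))) = 49867/3789 - 1188/2899/10 = 49867/3789 - 1188*10/2899 = 49867/3789 - 11880/2899 = 99551113/10984311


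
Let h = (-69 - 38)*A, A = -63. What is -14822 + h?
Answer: -8081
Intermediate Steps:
h = 6741 (h = (-69 - 38)*(-63) = -107*(-63) = 6741)
-14822 + h = -14822 + 6741 = -8081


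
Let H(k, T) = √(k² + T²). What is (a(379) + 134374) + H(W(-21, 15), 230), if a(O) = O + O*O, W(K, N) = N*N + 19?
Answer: 278394 + 2*√28109 ≈ 2.7873e+5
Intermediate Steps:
W(K, N) = 19 + N² (W(K, N) = N² + 19 = 19 + N²)
a(O) = O + O²
H(k, T) = √(T² + k²)
(a(379) + 134374) + H(W(-21, 15), 230) = (379*(1 + 379) + 134374) + √(230² + (19 + 15²)²) = (379*380 + 134374) + √(52900 + (19 + 225)²) = (144020 + 134374) + √(52900 + 244²) = 278394 + √(52900 + 59536) = 278394 + √112436 = 278394 + 2*√28109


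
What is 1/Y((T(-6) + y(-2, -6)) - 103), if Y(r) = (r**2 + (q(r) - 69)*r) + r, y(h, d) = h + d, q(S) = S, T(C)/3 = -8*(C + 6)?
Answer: 1/32190 ≈ 3.1066e-5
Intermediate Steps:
T(C) = -144 - 24*C (T(C) = 3*(-8*(C + 6)) = 3*(-8*(6 + C)) = 3*(-48 - 8*C) = -144 - 24*C)
y(h, d) = d + h
Y(r) = r + r**2 + r*(-69 + r) (Y(r) = (r**2 + (r - 69)*r) + r = (r**2 + (-69 + r)*r) + r = (r**2 + r*(-69 + r)) + r = r + r**2 + r*(-69 + r))
1/Y((T(-6) + y(-2, -6)) - 103) = 1/(2*(((-144 - 24*(-6)) + (-6 - 2)) - 103)*(-34 + (((-144 - 24*(-6)) + (-6 - 2)) - 103))) = 1/(2*(((-144 + 144) - 8) - 103)*(-34 + (((-144 + 144) - 8) - 103))) = 1/(2*((0 - 8) - 103)*(-34 + ((0 - 8) - 103))) = 1/(2*(-8 - 103)*(-34 + (-8 - 103))) = 1/(2*(-111)*(-34 - 111)) = 1/(2*(-111)*(-145)) = 1/32190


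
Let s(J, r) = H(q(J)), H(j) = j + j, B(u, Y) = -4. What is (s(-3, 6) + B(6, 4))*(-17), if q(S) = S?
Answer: 170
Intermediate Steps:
H(j) = 2*j
s(J, r) = 2*J
(s(-3, 6) + B(6, 4))*(-17) = (2*(-3) - 4)*(-17) = (-6 - 4)*(-17) = -10*(-17) = 170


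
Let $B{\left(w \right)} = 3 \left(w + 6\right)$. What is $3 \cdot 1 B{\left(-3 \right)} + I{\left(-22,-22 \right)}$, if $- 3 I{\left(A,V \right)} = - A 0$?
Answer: $27$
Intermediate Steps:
$B{\left(w \right)} = 18 + 3 w$ ($B{\left(w \right)} = 3 \left(6 + w\right) = 18 + 3 w$)
$I{\left(A,V \right)} = 0$ ($I{\left(A,V \right)} = - \frac{- A 0}{3} = \left(- \frac{1}{3}\right) 0 = 0$)
$3 \cdot 1 B{\left(-3 \right)} + I{\left(-22,-22 \right)} = 3 \cdot 1 \left(18 + 3 \left(-3\right)\right) + 0 = 3 \left(18 - 9\right) + 0 = 3 \cdot 9 + 0 = 27 + 0 = 27$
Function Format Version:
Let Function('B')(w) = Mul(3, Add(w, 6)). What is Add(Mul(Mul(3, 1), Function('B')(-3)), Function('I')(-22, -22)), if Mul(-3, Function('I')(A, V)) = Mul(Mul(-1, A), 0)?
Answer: 27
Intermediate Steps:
Function('B')(w) = Add(18, Mul(3, w)) (Function('B')(w) = Mul(3, Add(6, w)) = Add(18, Mul(3, w)))
Function('I')(A, V) = 0 (Function('I')(A, V) = Mul(Rational(-1, 3), Mul(Mul(-1, A), 0)) = Mul(Rational(-1, 3), 0) = 0)
Add(Mul(Mul(3, 1), Function('B')(-3)), Function('I')(-22, -22)) = Add(Mul(Mul(3, 1), Add(18, Mul(3, -3))), 0) = Add(Mul(3, Add(18, -9)), 0) = Add(Mul(3, 9), 0) = Add(27, 0) = 27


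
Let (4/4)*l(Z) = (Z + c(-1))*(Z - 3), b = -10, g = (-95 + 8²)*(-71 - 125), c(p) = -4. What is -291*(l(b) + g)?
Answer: -1821078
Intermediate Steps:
g = 6076 (g = (-95 + 64)*(-196) = -31*(-196) = 6076)
l(Z) = (-4 + Z)*(-3 + Z) (l(Z) = (Z - 4)*(Z - 3) = (-4 + Z)*(-3 + Z))
-291*(l(b) + g) = -291*((12 + (-10)² - 7*(-10)) + 6076) = -291*((12 + 100 + 70) + 6076) = -291*(182 + 6076) = -291*6258 = -1821078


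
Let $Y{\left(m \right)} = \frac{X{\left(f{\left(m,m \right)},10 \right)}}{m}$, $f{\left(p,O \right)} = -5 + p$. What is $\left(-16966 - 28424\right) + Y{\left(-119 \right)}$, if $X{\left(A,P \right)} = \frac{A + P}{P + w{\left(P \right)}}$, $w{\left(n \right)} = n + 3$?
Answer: $- \frac{124232316}{2737} \approx -45390.0$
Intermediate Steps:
$w{\left(n \right)} = 3 + n$
$X{\left(A,P \right)} = \frac{A + P}{3 + 2 P}$ ($X{\left(A,P \right)} = \frac{A + P}{P + \left(3 + P\right)} = \frac{A + P}{3 + 2 P}$)
$Y{\left(m \right)} = \frac{\frac{5}{23} + \frac{m}{23}}{m}$ ($Y{\left(m \right)} = \frac{\frac{1}{3 + 2 \cdot 10} \left(\left(-5 + m\right) + 10\right)}{m} = \frac{\frac{1}{3 + 20} \left(5 + m\right)}{m} = \frac{\frac{1}{23} \left(5 + m\right)}{m} = \frac{\frac{5}{23} + \frac{m}{23}}{m}$)
$\left(-16966 - 28424\right) + Y{\left(-119 \right)} = \left(-16966 - 28424\right) + \frac{5 - 119}{23 \left(-119\right)} = -45390 + \frac{1}{23} \left(- \frac{1}{119}\right) \left(-114\right) = -45390 + \frac{114}{2737} = - \frac{124232316}{2737}$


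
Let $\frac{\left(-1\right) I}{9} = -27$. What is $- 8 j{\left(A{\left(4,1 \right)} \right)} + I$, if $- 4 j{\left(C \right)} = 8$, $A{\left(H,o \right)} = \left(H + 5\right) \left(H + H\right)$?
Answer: $259$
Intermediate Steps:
$A{\left(H,o \right)} = 2 H \left(5 + H\right)$ ($A{\left(H,o \right)} = \left(5 + H\right) 2 H = 2 H \left(5 + H\right)$)
$j{\left(C \right)} = -2$ ($j{\left(C \right)} = \left(- \frac{1}{4}\right) 8 = -2$)
$I = 243$ ($I = \left(-9\right) \left(-27\right) = 243$)
$- 8 j{\left(A{\left(4,1 \right)} \right)} + I = \left(-8\right) \left(-2\right) + 243 = 16 + 243 = 259$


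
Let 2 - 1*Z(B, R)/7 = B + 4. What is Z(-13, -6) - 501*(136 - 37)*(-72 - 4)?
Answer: 3769601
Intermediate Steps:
Z(B, R) = -14 - 7*B (Z(B, R) = 14 - 7*(B + 4) = 14 - 7*(4 + B) = 14 + (-28 - 7*B) = -14 - 7*B)
Z(-13, -6) - 501*(136 - 37)*(-72 - 4) = (-14 - 7*(-13)) - 501*(136 - 37)*(-72 - 4) = (-14 + 91) - 49599*(-76) = 77 - 501*(-7524) = 77 + 3769524 = 3769601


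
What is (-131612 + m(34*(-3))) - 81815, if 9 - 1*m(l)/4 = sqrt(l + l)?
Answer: -213391 - 8*I*sqrt(51) ≈ -2.1339e+5 - 57.131*I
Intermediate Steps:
m(l) = 36 - 4*sqrt(2)*sqrt(l) (m(l) = 36 - 4*sqrt(l + l) = 36 - 4*sqrt(2)*sqrt(l))
(-131612 + m(34*(-3))) - 81815 = (-131612 + (36 - 4*sqrt(2)*sqrt(34*(-3)))) - 81815 = (-131612 + (36 - 4*sqrt(2)*sqrt(-102))) - 81815 = (-131612 + (36 - 4*sqrt(2)*I*sqrt(102))) - 81815 = (-131612 + (36 - 8*I*sqrt(51))) - 81815 = (-131576 - 8*I*sqrt(51)) - 81815 = -213391 - 8*I*sqrt(51)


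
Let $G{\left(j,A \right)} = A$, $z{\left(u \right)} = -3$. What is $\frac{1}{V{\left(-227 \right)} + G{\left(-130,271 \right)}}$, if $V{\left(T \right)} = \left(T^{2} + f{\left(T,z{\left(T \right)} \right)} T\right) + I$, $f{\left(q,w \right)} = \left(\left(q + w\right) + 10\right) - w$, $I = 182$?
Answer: $\frac{1}{101241} \approx 9.8774 \cdot 10^{-6}$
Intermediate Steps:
$f{\left(q,w \right)} = 10 + q$ ($f{\left(q,w \right)} = \left(10 + q + w\right) - w = 10 + q$)
$V{\left(T \right)} = 182 + T^{2} + T \left(10 + T\right)$ ($V{\left(T \right)} = \left(T^{2} + \left(10 + T\right) T\right) + 182 = \left(T^{2} + T \left(10 + T\right)\right) + 182 = 182 + T^{2} + T \left(10 + T\right)$)
$\frac{1}{V{\left(-227 \right)} + G{\left(-130,271 \right)}} = \frac{1}{\left(182 + \left(-227\right)^{2} - 227 \left(10 - 227\right)\right) + 271} = \frac{1}{\left(182 + 51529 - -49259\right) + 271} = \frac{1}{\left(182 + 51529 + 49259\right) + 271} = \frac{1}{100970 + 271} = \frac{1}{101241}$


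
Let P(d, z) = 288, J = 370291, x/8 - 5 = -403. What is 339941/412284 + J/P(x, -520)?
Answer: 12730246471/9894816 ≈ 1286.6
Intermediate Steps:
x = -3184 (x = 40 + 8*(-403) = 40 - 3224 = -3184)
339941/412284 + J/P(x, -520) = 339941/412284 + 370291/288 = 12730246471/9894816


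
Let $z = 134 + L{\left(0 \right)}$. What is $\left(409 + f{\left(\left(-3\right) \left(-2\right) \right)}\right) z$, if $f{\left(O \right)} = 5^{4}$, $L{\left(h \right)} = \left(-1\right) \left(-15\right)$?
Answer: $154066$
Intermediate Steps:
$L{\left(h \right)} = 15$
$f{\left(O \right)} = 625$
$z = 149$ ($z = 134 + 15 = 149$)
$\left(409 + f{\left(\left(-3\right) \left(-2\right) \right)}\right) z = \left(409 + 625\right) 149 = 1034 \cdot 149 = 154066$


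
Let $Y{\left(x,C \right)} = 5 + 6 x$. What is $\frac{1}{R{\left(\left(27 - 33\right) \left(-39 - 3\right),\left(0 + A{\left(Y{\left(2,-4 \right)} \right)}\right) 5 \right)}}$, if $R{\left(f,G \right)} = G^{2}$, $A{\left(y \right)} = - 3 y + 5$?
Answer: $\frac{1}{52900} \approx 1.8904 \cdot 10^{-5}$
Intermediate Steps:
$A{\left(y \right)} = 5 - 3 y$
$\frac{1}{R{\left(\left(27 - 33\right) \left(-39 - 3\right),\left(0 + A{\left(Y{\left(2,-4 \right)} \right)}\right) 5 \right)}} = \frac{1}{\left(\left(0 + \left(5 - 3 \left(5 + 6 \cdot 2\right)\right)\right) 5\right)^{2}} = \frac{1}{\left(\left(0 + \left(5 - 3 \left(5 + 12\right)\right)\right) 5\right)^{2}} = \frac{1}{\left(\left(0 + \left(5 - 51\right)\right) 5\right)^{2}} = \frac{1}{\left(\left(0 - 46\right) 5\right)^{2}} = \frac{1}{\left(\left(-46\right) 5\right)^{2}} = \frac{1}{\left(-230\right)^{2}} = \frac{1}{52900}$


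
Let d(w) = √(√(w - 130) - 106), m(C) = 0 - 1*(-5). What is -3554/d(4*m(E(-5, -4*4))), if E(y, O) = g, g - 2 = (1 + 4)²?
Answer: -3554/√(-106 + I*√110) ≈ -16.974 + 343.94*I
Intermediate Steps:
g = 27 (g = 2 + (1 + 4)² = 2 + 5² = 2 + 25 = 27)
E(y, O) = 27
m(C) = 5 (m(C) = 0 + 5 = 5)
d(w) = √(-106 + √(-130 + w)) (d(w) = √(√(-130 + w) - 106) = √(-106 + √(-130 + w)))
-3554/d(4*m(E(-5, -4*4))) = -3554/√(-106 + √(-130 + 4*5)) = -3554/√(-106 + √(-130 + 20)) = -3554/√(-106 + √(-110)) = -3554/√(-106 + I*√110)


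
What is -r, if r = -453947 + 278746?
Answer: 175201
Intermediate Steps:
r = -175201
-r = -1*(-175201) = 175201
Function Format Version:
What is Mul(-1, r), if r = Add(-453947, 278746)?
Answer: 175201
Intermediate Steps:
r = -175201
Mul(-1, r) = Mul(-1, -175201) = 175201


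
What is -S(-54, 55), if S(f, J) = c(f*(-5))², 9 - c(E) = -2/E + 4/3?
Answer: -1073296/18225 ≈ -58.891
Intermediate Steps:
c(E) = 23/3 + 2/E (c(E) = 9 - (-2/E + 4/3) = 9 - (4/3 - 2/E) = 9 + (-4/3 + 2/E) = 23/3 + 2/E)
S(f, J) = (23/3 - 2/(5*f))² (S(f, J) = (23/3 + 2/((f*(-5))))² = (23/3 + 2/((-5*f)))² = (23/3 + 2*(-1/(5*f)))² = (23/3 - 2/(5*f))²)
-S(-54, 55) = -(-6 + 115*(-54))²/(225*(-54)²) = -(-6 - 6210)²/(225*2916) = -(-6216)²/(225*2916) = -38638656/(225*2916) = -1*1073296/18225 = -1073296/18225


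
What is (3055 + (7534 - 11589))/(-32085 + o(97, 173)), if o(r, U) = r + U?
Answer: 200/6363 ≈ 0.031432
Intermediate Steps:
o(r, U) = U + r
(3055 + (7534 - 11589))/(-32085 + o(97, 173)) = (3055 + (7534 - 11589))/(-32085 + (173 + 97)) = (3055 - 4055)/(-32085 + 270) = -1000/(-31815) = -1000*(-1/31815) = 200/6363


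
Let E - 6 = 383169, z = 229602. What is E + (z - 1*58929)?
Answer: 553848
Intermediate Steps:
E = 383175 (E = 6 + 383169 = 383175)
E + (z - 1*58929) = 383175 + (229602 - 1*58929) = 383175 + (229602 - 58929) = 383175 + 170673 = 553848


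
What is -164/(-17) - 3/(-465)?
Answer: 25437/2635 ≈ 9.6535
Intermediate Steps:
-164/(-17) - 3/(-465) = -164*(-1/17) - 3*(-1/465) = 164/17 + 1/155 = 25437/2635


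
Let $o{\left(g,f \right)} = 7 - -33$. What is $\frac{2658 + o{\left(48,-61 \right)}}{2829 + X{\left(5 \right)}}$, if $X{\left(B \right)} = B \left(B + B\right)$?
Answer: $\frac{2698}{2879} \approx 0.93713$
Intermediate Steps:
$o{\left(g,f \right)} = 40$ ($o{\left(g,f \right)} = 7 + 33 = 40$)
$X{\left(B \right)} = 2 B^{2}$ ($X{\left(B \right)} = B 2 B = 2 B^{2}$)
$\frac{2658 + o{\left(48,-61 \right)}}{2829 + X{\left(5 \right)}} = \frac{2658 + 40}{2829 + 2 \cdot 5^{2}} = \frac{2698}{2829 + 2 \cdot 25} = \frac{2698}{2829 + 50} = \frac{2698}{2879}$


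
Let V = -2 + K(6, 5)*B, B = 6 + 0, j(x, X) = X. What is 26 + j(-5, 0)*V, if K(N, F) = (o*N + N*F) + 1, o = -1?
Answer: 26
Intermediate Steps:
K(N, F) = 1 - N + F*N (K(N, F) = (-N + N*F) + 1 = (-N + F*N) + 1 = 1 - N + F*N)
B = 6
V = 148 (V = -2 + (1 - 1*6 + 5*6)*6 = -2 + (1 - 6 + 30)*6 = -2 + 25*6 = -2 + 150 = 148)
26 + j(-5, 0)*V = 26 + 0*148 = 26 + 0 = 26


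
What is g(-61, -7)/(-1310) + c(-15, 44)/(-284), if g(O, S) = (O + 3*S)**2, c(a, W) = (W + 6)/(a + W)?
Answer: -13861091/2697290 ≈ -5.1389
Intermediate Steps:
c(a, W) = (6 + W)/(W + a)
g(-61, -7)/(-1310) + c(-15, 44)/(-284) = (-61 + 3*(-7))**2/(-1310) + ((6 + 44)/(44 - 15))/(-284) = (-61 - 21)**2*(-1/1310) + (50/29)*(-1/284) = (-82)**2*(-1/1310) + ((1/29)*50)*(-1/284) = 6724*(-1/1310) + (50/29)*(-1/284) = -3362/655 - 25/4118 = -13861091/2697290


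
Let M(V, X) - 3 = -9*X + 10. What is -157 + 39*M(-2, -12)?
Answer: 4562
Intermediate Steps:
M(V, X) = 13 - 9*X (M(V, X) = 3 + (-9*X + 10) = 3 + (10 - 9*X) = 13 - 9*X)
-157 + 39*M(-2, -12) = -157 + 39*(13 - 9*(-12)) = -157 + 39*(13 + 108) = -157 + 39*121 = -157 + 4719 = 4562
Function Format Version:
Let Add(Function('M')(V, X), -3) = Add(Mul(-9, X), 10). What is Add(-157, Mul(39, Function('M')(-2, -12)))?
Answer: 4562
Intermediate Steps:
Function('M')(V, X) = Add(13, Mul(-9, X)) (Function('M')(V, X) = Add(3, Add(Mul(-9, X), 10)) = Add(3, Add(10, Mul(-9, X))) = Add(13, Mul(-9, X)))
Add(-157, Mul(39, Function('M')(-2, -12))) = Add(-157, Mul(39, Add(13, Mul(-9, -12)))) = Add(-157, Mul(39, Add(13, 108))) = Add(-157, Mul(39, 121)) = Add(-157, 4719) = 4562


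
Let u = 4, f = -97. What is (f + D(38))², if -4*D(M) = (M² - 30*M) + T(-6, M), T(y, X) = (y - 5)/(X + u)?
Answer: 844076809/28224 ≈ 29906.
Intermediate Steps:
T(y, X) = (-5 + y)/(4 + X) (T(y, X) = (y - 5)/(X + 4) = (-5 + y)/(4 + X))
D(M) = -M²/4 + 11/(4*(4 + M)) + 15*M/2 (D(M) = -((M² - 30*M) + (-5 - 6)/(4 + M))/4 = -((M² - 30*M) - 11/(4 + M))/4 = -(M² - 30*M - 11/(4 + M))/4 = -M²/4 + 11/(4*(4 + M)) + 15*M/2)
(f + D(38))² = (-97 + (11 + 38*(4 + 38)*(30 - 1*38))/(4*(4 + 38)))² = (-97 + (¼)*(11 + 38*42*(30 - 38))/42)² = (-97 + (¼)*(1/42)*(11 + 38*42*(-8)))² = (-97 + (¼)*(1/42)*(11 - 12768))² = (-97 + (¼)*(1/42)*(-12757))² = (-97 - 12757/168)² = (-29053/168)² = 844076809/28224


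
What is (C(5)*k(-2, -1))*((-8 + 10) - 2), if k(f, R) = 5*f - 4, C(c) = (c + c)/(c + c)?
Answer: 0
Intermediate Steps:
C(c) = 1 (C(c) = (2*c)/((2*c)) = (2*c)*(1/(2*c)) = 1)
k(f, R) = -4 + 5*f
(C(5)*k(-2, -1))*((-8 + 10) - 2) = (1*(-4 + 5*(-2)))*((-8 + 10) - 2) = (1*(-4 - 10))*(2 - 2) = (1*(-14))*0 = -14*0 = 0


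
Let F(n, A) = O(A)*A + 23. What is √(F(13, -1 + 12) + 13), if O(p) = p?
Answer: √157 ≈ 12.530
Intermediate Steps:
F(n, A) = 23 + A² (F(n, A) = A*A + 23 = A² + 23 = 23 + A²)
√(F(13, -1 + 12) + 13) = √((23 + (-1 + 12)²) + 13) = √((23 + 11²) + 13) = √((23 + 121) + 13) = √(144 + 13) = √157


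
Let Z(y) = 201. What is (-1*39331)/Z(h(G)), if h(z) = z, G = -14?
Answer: -39331/201 ≈ -195.68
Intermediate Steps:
(-1*39331)/Z(h(G)) = -1*39331/201 = -39331*1/201 = -39331/201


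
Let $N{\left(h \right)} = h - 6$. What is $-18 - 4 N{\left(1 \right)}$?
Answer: $2$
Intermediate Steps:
$N{\left(h \right)} = -6 + h$ ($N{\left(h \right)} = h - 6 = -6 + h$)
$-18 - 4 N{\left(1 \right)} = -18 - 4 \left(-6 + 1\right) = -18 - -20 = -18 + 20 = 2$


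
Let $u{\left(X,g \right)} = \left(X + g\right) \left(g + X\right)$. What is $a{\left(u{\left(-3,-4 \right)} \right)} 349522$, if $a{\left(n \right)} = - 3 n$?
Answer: $-51379734$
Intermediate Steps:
$u{\left(X,g \right)} = \left(X + g\right)^{2}$ ($u{\left(X,g \right)} = \left(X + g\right) \left(X + g\right) = \left(X + g\right)^{2}$)
$a{\left(u{\left(-3,-4 \right)} \right)} 349522 = - 3 \left(-3 - 4\right)^{2} \cdot 349522 = - 3 \left(-7\right)^{2} \cdot 349522 = \left(-3\right) 49 \cdot 349522 = \left(-147\right) 349522 = -51379734$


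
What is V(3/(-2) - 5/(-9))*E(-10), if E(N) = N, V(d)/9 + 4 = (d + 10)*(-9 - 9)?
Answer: 15030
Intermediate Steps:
V(d) = -1656 - 162*d (V(d) = -36 + 9*((d + 10)*(-9 - 9)) = -36 + 9*((10 + d)*(-18)) = -36 + 9*(-180 - 18*d) = -36 + (-1620 - 162*d) = -1656 - 162*d)
V(3/(-2) - 5/(-9))*E(-10) = (-1656 - 162*(3/(-2) - 5/(-9)))*(-10) = (-1656 - 162*(3*(-½) - 5*(-⅑)))*(-10) = (-1656 - 162*(-3/2 + 5/9))*(-10) = (-1656 - 162*(-17/18))*(-10) = (-1656 + 153)*(-10) = -1503*(-10) = 15030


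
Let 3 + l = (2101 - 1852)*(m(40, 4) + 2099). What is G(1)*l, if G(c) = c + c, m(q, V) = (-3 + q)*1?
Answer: 1063722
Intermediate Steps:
m(q, V) = -3 + q
G(c) = 2*c
l = 531861 (l = -3 + (2101 - 1852)*((-3 + 40) + 2099) = -3 + 249*(37 + 2099) = -3 + 249*2136 = -3 + 531864 = 531861)
G(1)*l = (2*1)*531861 = 2*531861 = 1063722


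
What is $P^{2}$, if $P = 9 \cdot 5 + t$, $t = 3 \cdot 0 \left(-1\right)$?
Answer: $2025$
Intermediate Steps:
$t = 0$ ($t = 0 \left(-1\right) = 0$)
$P = 45$ ($P = 9 \cdot 5 + 0 = 45 + 0 = 45$)
$P^{2} = 45^{2} = 2025$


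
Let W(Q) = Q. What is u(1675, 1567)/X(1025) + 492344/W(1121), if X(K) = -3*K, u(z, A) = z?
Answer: 60483205/137883 ≈ 438.66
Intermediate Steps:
u(1675, 1567)/X(1025) + 492344/W(1121) = 1675/((-3*1025)) + 492344/1121 = 1675/(-3075) + 492344*(1/1121) = 1675*(-1/3075) + 492344/1121 = -67/123 + 492344/1121 = 60483205/137883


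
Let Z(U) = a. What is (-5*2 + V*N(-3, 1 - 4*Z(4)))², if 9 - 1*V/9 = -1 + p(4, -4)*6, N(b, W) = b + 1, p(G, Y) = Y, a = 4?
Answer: 386884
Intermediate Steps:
Z(U) = 4
N(b, W) = 1 + b
V = 306 (V = 81 - 9*(-1 - 4*6) = 81 - 9*(-1 - 24) = 81 - 9*(-25) = 81 + 225 = 306)
(-5*2 + V*N(-3, 1 - 4*Z(4)))² = (-5*2 + 306*(1 - 3))² = (-10 + 306*(-2))² = (-10 - 612)² = (-622)² = 386884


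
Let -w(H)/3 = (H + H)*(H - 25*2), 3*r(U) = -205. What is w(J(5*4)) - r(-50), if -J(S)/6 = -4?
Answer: 11437/3 ≈ 3812.3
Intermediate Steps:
J(S) = 24 (J(S) = -6*(-4) = 24)
r(U) = -205/3 (r(U) = (⅓)*(-205) = -205/3)
w(H) = -6*H*(-50 + H) (w(H) = -3*(H + H)*(H - 25*2) = -3*2*H*(H - 50) = -3*2*H*(-50 + H) = -6*H*(-50 + H))
w(J(5*4)) - r(-50) = 6*24*(50 - 1*24) - 1*(-205/3) = 6*24*(50 - 24) + 205/3 = 6*24*26 + 205/3 = 3744 + 205/3 = 11437/3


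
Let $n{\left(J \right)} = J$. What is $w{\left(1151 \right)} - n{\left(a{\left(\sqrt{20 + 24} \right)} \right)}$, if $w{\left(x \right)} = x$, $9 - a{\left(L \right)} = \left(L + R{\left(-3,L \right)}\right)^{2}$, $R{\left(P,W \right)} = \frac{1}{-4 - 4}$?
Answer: $\frac{75905}{64} - \frac{\sqrt{11}}{2} \approx 1184.4$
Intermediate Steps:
$R{\left(P,W \right)} = - \frac{1}{8}$ ($R{\left(P,W \right)} = \frac{1}{-8} = - \frac{1}{8}$)
$a{\left(L \right)} = 9 - \left(- \frac{1}{8} + L\right)^{2}$ ($a{\left(L \right)} = 9 - \left(L - \frac{1}{8}\right)^{2} = 9 - \left(- \frac{1}{8} + L\right)^{2}$)
$w{\left(1151 \right)} - n{\left(a{\left(\sqrt{20 + 24} \right)} \right)} = 1151 - \left(9 - \frac{\left(-1 + 8 \sqrt{20 + 24}\right)^{2}}{64}\right) = 1151 - \left(9 - \frac{\left(-1 + 8 \sqrt{44}\right)^{2}}{64}\right) = 1151 - \left(9 - \frac{\left(-1 + 8 \cdot 2 \sqrt{11}\right)^{2}}{64}\right) = 1151 - \left(9 - \frac{\left(-1 + 16 \sqrt{11}\right)^{2}}{64}\right) = 1142 + \frac{\left(-1 + 16 \sqrt{11}\right)^{2}}{64}$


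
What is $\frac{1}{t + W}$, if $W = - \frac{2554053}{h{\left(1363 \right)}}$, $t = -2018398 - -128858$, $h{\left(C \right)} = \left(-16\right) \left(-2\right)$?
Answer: $- \frac{32}{63019333} \approx -5.0778 \cdot 10^{-7}$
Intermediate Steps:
$h{\left(C \right)} = 32$
$t = -1889540$ ($t = -2018398 + 128858 = -1889540$)
$W = - \frac{2554053}{32} \approx -79814.0$
$\frac{1}{t + W} = \frac{1}{-1889540 - \frac{2554053}{32}} = \frac{1}{- \frac{63019333}{32}} = - \frac{32}{63019333}$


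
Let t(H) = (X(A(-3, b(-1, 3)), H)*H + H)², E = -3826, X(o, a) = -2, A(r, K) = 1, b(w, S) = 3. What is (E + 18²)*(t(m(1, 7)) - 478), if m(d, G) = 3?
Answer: 1642438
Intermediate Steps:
t(H) = H² (t(H) = (-2*H + H)² = (-H)² = H²)
(E + 18²)*(t(m(1, 7)) - 478) = (-3826 + 18²)*(3² - 478) = (-3826 + 324)*(9 - 478) = -3502*(-469) = 1642438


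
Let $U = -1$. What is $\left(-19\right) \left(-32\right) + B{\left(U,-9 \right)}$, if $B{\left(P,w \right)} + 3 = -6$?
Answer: $599$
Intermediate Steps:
$B{\left(P,w \right)} = -9$ ($B{\left(P,w \right)} = -3 - 6 = -9$)
$\left(-19\right) \left(-32\right) + B{\left(U,-9 \right)} = \left(-19\right) \left(-32\right) - 9 = 608 - 9 = 599$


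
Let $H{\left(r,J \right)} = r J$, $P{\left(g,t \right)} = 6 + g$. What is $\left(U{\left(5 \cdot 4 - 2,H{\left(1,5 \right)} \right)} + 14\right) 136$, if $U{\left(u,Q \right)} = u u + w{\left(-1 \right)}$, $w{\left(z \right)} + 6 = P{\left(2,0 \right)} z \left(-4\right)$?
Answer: $49504$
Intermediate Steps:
$H{\left(r,J \right)} = J r$
$w{\left(z \right)} = -6 - 32 z$ ($w{\left(z \right)} = -6 + \left(6 + 2\right) z \left(-4\right) = -6 + 8 z \left(-4\right) = -6 - 32 z$)
$U{\left(u,Q \right)} = 26 + u^{2}$ ($U{\left(u,Q \right)} = u u - -26 = u^{2} + \left(-6 + 32\right) = u^{2} + 26 = 26 + u^{2}$)
$\left(U{\left(5 \cdot 4 - 2,H{\left(1,5 \right)} \right)} + 14\right) 136 = \left(\left(26 + \left(5 \cdot 4 - 2\right)^{2}\right) + 14\right) 136 = \left(\left(26 + \left(20 - 2\right)^{2}\right) + 14\right) 136 = \left(\left(26 + 18^{2}\right) + 14\right) 136 = \left(\left(26 + 324\right) + 14\right) 136 = \left(350 + 14\right) 136 = 364 \cdot 136 = 49504$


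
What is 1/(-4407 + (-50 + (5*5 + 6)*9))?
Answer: -1/4178 ≈ -0.00023935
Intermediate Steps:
1/(-4407 + (-50 + (5*5 + 6)*9)) = 1/(-4407 + (-50 + (25 + 6)*9)) = 1/(-4407 + (-50 + 31*9)) = 1/(-4407 + (-50 + 279)) = 1/(-4407 + 229) = 1/(-4178) = -1/4178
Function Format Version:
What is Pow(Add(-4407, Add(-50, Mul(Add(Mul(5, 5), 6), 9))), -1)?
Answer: Rational(-1, 4178) ≈ -0.00023935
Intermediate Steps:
Pow(Add(-4407, Add(-50, Mul(Add(Mul(5, 5), 6), 9))), -1) = Pow(Add(-4407, Add(-50, Mul(Add(25, 6), 9))), -1) = Pow(Add(-4407, Add(-50, Mul(31, 9))), -1) = Pow(Add(-4407, Add(-50, 279)), -1) = Pow(Add(-4407, 229), -1) = Pow(-4178, -1) = Rational(-1, 4178)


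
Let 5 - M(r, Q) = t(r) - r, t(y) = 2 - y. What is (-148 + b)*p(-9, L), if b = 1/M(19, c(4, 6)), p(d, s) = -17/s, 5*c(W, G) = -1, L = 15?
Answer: 103139/615 ≈ 167.71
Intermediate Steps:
c(W, G) = -⅕ (c(W, G) = (⅕)*(-1) = -⅕)
M(r, Q) = 3 + 2*r (M(r, Q) = 5 - ((2 - r) - r) = 5 - (2 - 2*r) = 5 + (-2 + 2*r) = 3 + 2*r)
b = 1/41 (b = 1/(3 + 2*19) = 1/(3 + 38) = 1/41 ≈ 0.024390)
(-148 + b)*p(-9, L) = (-148 + 1/41)*(-17/15) = -(-103139)/(41*15) = -6067/41*(-17/15) = 103139/615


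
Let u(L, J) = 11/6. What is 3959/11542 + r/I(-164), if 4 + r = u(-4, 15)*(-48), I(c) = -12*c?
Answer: 841181/2839332 ≈ 0.29626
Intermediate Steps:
u(L, J) = 11/6 (u(L, J) = 11*(⅙) = 11/6)
r = -92 (r = -4 + (11/6)*(-48) = -4 - 88 = -92)
3959/11542 + r/I(-164) = 3959/11542 - 92/((-12*(-164))) = 3959*(1/11542) - 92/1968 = 3959/11542 - 92*1/1968 = 3959/11542 - 23/492 = 841181/2839332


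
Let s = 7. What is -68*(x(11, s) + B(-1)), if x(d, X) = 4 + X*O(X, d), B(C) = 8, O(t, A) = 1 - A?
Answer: 3944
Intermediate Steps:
x(d, X) = 4 + X*(1 - d)
-68*(x(11, s) + B(-1)) = -68*((4 - 1*7*(-1 + 11)) + 8) = -68*((4 - 1*7*10) + 8) = -68*((4 - 70) + 8) = -68*(-66 + 8) = -68*(-58) = 3944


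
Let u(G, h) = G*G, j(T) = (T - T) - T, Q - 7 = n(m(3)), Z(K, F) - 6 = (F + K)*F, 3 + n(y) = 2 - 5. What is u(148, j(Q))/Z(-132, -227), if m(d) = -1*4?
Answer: 21904/81499 ≈ 0.26876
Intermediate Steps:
m(d) = -4
n(y) = -6 (n(y) = -3 + (2 - 5) = -3 - 3 = -6)
Z(K, F) = 6 + F*(F + K) (Z(K, F) = 6 + (F + K)*F = 6 + F*(F + K))
Q = 1 (Q = 7 - 6 = 1)
j(T) = -T (j(T) = 0 - T = -T)
u(G, h) = G²
u(148, j(Q))/Z(-132, -227) = 148²/(6 + (-227)² - 227*(-132)) = 21904/(6 + 51529 + 29964) = 21904/81499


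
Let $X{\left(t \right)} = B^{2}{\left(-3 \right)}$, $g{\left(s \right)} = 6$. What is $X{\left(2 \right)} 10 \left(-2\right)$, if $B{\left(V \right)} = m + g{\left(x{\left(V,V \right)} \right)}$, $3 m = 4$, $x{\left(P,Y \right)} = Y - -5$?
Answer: $- \frac{9680}{9} \approx -1075.6$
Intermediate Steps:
$x{\left(P,Y \right)} = 5 + Y$ ($x{\left(P,Y \right)} = Y + 5 = 5 + Y$)
$m = \frac{4}{3}$ ($m = \frac{1}{3} \cdot 4 = \frac{4}{3} \approx 1.3333$)
$B{\left(V \right)} = \frac{22}{3}$ ($B{\left(V \right)} = \frac{4}{3} + 6 = \frac{22}{3}$)
$X{\left(t \right)} = \frac{484}{9}$ ($X{\left(t \right)} = \left(\frac{22}{3}\right)^{2} = \frac{484}{9}$)
$X{\left(2 \right)} 10 \left(-2\right) = \frac{484}{9} \cdot 10 \left(-2\right) = \frac{4840}{9} \left(-2\right) = - \frac{9680}{9}$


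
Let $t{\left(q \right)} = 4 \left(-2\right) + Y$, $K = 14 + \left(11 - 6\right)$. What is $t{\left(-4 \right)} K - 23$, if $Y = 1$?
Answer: $-156$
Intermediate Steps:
$K = 19$ ($K = 14 + \left(11 - 6\right) = 14 + 5 = 19$)
$t{\left(q \right)} = -7$ ($t{\left(q \right)} = 4 \left(-2\right) + 1 = -8 + 1 = -7$)
$t{\left(-4 \right)} K - 23 = \left(-7\right) 19 - 23 = -133 - 23 = -156$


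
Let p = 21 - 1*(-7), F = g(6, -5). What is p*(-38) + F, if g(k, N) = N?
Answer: -1069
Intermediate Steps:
F = -5
p = 28 (p = 21 + 7 = 28)
p*(-38) + F = 28*(-38) - 5 = -1064 - 5 = -1069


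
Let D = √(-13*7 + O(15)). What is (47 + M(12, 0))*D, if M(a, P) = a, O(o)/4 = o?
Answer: 59*I*√31 ≈ 328.5*I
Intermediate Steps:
O(o) = 4*o
D = I*√31 (D = √(-13*7 + 4*15) = √(-91 + 60) = √(-31) = I*√31 ≈ 5.5678*I)
(47 + M(12, 0))*D = (47 + 12)*(I*√31) = 59*(I*√31) = 59*I*√31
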